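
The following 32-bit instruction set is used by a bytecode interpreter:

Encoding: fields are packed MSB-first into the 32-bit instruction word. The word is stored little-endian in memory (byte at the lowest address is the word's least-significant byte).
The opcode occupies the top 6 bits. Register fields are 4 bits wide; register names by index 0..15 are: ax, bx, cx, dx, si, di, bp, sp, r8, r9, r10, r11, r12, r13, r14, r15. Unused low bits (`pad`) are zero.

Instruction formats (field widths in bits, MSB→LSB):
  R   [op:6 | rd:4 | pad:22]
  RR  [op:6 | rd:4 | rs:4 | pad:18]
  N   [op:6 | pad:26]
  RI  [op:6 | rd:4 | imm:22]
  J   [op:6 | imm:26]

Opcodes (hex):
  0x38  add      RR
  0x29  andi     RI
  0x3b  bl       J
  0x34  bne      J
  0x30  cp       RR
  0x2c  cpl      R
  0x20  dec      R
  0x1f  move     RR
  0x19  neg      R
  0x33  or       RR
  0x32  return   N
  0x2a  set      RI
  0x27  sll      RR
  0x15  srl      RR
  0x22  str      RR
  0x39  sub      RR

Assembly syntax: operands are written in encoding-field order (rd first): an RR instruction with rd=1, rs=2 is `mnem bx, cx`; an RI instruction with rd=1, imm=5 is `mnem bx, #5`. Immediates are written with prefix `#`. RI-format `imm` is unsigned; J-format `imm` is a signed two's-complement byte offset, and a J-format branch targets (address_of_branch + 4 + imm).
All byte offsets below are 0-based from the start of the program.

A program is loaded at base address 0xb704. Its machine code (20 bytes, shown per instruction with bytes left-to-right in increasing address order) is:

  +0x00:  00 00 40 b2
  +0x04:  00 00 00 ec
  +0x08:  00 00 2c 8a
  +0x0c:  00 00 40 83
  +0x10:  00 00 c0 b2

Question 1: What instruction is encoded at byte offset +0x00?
cpl r9

@+00  little-endian(00 00 40 b2) = 0xb2400000
  opcode bits[31:26]=0x2c: cpl/R
  rd@[25:22]=0x9 ⇒ r9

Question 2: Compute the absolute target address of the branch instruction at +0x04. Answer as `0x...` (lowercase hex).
@+04  little-endian(00 00 00 ec) = 0xec000000
  top 6b → 0x3b → bl [J]
  [25:0] imm=0 = #0
  target = base 0xb704 + off 0x04 + 4 + imm 0 = 0xb70c

0xb70c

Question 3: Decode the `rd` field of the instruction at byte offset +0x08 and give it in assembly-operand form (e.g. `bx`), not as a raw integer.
+0x08: 00 00 2c 8a ⇒ word 0x8a2c0000 (little)
  top 6b → 0x22 → str [RR]
  rd@[25:22]=0x8 ⇒ r8
  rs@[21:18]=0xb ⇒ r11

r8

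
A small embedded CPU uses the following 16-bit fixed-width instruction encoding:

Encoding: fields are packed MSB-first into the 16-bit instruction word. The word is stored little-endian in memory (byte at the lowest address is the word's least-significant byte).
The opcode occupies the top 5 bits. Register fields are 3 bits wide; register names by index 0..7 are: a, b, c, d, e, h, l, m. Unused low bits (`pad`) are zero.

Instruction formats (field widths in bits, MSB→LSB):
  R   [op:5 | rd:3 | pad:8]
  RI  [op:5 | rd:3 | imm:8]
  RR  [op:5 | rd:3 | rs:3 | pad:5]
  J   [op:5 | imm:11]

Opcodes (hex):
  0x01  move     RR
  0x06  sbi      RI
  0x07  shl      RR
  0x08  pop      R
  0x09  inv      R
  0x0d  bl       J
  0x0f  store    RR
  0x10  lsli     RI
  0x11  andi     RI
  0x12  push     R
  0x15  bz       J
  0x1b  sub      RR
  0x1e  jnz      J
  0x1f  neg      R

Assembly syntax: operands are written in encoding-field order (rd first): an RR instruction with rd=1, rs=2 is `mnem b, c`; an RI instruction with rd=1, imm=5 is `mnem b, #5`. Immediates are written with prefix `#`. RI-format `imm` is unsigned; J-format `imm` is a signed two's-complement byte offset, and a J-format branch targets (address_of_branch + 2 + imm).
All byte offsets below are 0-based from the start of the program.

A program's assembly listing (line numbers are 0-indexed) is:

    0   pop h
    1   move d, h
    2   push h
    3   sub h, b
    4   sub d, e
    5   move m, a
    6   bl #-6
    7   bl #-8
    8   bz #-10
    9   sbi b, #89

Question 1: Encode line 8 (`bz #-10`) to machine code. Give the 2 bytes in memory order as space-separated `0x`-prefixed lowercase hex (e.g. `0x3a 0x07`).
line 8 (bz): pack op=0x15:5|imm=-10:11 = 0xaff6; little→ f6 af

0xf6 0xaf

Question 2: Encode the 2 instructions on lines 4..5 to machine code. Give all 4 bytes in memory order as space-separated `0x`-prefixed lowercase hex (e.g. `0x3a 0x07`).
line 4 (sub): pack op=0x1b:5|rd=3:3|rs=4:3|pad=0:5 = 0xdb80; little→ 80 db
line 5 (move): pack op=0x1:5|rd=7:3|rs=0:3|pad=0:5 = 0x0f00; little→ 00 0f

0x80 0xdb 0x00 0x0f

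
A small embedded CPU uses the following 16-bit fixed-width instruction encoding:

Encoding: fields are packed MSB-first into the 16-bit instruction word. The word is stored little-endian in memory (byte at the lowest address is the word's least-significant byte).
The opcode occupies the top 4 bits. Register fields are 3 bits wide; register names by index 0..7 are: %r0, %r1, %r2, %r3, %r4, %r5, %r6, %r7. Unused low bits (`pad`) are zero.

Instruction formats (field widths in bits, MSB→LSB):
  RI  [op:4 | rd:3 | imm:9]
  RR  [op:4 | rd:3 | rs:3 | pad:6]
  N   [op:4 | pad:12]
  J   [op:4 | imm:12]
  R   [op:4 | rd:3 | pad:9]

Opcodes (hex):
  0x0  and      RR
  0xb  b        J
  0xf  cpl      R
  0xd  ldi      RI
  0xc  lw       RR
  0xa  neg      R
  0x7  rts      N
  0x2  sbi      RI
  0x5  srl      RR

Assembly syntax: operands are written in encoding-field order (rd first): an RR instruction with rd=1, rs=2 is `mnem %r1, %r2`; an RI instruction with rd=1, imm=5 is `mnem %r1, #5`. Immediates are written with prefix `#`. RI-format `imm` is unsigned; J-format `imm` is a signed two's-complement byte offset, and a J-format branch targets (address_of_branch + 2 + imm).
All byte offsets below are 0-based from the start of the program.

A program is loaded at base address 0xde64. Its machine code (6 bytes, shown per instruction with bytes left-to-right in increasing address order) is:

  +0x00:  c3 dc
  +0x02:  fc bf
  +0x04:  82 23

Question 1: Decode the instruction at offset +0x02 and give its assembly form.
off 0x02: read fc bf as little → 0xbffc
  op=0xbffc>>12=0xb ⇒ b (J)
  imm@[11:0]=0xffc (s12→-4) ⇒ #-4

b #-4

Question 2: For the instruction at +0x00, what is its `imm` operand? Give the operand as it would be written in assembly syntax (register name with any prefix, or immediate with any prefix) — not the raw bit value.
#195

@+00  little-endian(c3 dc) = 0xdcc3
  op=0xdcc3>>12=0xd ⇒ ldi (RI)
  rd: (w>>9)&0x7=0x6 → %r6
  imm: (w>>0)&0x1ff=0xc3 → #195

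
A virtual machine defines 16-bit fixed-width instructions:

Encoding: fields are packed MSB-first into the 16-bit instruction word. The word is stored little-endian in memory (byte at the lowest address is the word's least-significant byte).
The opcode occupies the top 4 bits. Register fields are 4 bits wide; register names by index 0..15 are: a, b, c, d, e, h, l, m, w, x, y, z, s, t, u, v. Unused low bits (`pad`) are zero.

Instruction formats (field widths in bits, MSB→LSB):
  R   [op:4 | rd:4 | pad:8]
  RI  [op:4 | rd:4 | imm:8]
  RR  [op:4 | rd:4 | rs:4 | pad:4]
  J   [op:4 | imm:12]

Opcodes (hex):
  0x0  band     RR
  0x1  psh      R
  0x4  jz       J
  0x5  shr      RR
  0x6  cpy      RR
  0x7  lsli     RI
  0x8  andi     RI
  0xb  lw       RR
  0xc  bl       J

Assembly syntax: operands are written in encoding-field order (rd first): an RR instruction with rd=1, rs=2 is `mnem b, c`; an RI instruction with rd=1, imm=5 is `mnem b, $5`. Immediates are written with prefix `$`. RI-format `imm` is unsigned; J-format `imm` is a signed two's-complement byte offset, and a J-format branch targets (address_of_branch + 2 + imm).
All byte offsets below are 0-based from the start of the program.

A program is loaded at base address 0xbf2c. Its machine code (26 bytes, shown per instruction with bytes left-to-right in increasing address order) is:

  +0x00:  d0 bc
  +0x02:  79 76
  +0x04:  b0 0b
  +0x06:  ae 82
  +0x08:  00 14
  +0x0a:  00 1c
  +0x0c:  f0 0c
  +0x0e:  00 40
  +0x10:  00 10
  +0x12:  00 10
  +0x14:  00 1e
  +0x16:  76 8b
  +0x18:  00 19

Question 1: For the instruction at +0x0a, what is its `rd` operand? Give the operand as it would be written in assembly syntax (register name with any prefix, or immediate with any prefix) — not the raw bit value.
s

[0a] 00 1c → 0x1c00
  top 4b → 0x1 → psh [R]
  rd@[11:8]=0xc ⇒ s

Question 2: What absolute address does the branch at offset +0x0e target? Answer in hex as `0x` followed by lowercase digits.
[0e] 00 40 → 0x4000
  top 4b → 0x4 → jz [J]
  imm@[11:0]=0x0 ⇒ $0
  target = base 0xbf2c + off 0x0e + 2 + imm 0 = 0xbf3c

0xbf3c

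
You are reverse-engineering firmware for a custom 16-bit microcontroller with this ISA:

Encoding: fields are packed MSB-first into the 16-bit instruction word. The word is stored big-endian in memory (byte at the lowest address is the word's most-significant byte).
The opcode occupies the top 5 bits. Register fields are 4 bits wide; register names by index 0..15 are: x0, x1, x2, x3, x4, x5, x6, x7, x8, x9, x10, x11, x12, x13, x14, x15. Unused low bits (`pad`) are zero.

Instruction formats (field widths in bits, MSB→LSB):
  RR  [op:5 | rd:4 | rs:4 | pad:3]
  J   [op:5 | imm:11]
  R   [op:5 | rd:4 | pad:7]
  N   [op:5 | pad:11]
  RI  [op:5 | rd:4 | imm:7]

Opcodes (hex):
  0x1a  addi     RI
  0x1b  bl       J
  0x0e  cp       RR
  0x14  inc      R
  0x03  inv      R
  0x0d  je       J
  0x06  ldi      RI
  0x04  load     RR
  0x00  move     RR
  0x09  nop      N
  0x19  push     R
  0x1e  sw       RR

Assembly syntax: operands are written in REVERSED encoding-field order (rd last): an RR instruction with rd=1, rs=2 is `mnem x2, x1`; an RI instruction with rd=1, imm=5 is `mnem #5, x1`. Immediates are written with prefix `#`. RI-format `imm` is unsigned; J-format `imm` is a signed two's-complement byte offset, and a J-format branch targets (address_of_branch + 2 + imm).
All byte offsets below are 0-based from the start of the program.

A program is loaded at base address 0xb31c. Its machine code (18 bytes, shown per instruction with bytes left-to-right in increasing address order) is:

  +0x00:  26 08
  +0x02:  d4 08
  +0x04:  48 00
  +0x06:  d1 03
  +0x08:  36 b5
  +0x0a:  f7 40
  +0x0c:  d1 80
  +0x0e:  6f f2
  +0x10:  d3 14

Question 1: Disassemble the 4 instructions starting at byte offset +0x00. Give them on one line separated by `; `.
load x1, x12; addi #8, x8; nop; addi #3, x2

off 0x00: read 26 08 as big → 0x2608
  op=0x2608>>11=0x4 ⇒ load (RR)
  [10:7] rd=12 = x12
  [6:3] rs=1 = x1
off 0x02: read d4 08 as big → 0xd408
  op=0xd408>>11=0x1a ⇒ addi (RI)
  [10:7] rd=8 = x8
  [6:0] imm=8 = #8
off 0x04: read 48 00 as big → 0x4800
  op=0x4800>>11=0x9 ⇒ nop (N)
off 0x06: read d1 03 as big → 0xd103
  op=0xd103>>11=0x1a ⇒ addi (RI)
  [10:7] rd=2 = x2
  [6:0] imm=3 = #3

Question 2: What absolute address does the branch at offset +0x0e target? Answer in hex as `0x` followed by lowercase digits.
0xb31e

off 0x0e: read 6f f2 as big → 0x6ff2
  op=0x6ff2>>11=0xd ⇒ je (J)
  imm: (w>>0)&0x7ff=0x7f2 (s11→-14) → #-14
  target = base 0xb31c + off 0x0e + 2 + imm -14 = 0xb31e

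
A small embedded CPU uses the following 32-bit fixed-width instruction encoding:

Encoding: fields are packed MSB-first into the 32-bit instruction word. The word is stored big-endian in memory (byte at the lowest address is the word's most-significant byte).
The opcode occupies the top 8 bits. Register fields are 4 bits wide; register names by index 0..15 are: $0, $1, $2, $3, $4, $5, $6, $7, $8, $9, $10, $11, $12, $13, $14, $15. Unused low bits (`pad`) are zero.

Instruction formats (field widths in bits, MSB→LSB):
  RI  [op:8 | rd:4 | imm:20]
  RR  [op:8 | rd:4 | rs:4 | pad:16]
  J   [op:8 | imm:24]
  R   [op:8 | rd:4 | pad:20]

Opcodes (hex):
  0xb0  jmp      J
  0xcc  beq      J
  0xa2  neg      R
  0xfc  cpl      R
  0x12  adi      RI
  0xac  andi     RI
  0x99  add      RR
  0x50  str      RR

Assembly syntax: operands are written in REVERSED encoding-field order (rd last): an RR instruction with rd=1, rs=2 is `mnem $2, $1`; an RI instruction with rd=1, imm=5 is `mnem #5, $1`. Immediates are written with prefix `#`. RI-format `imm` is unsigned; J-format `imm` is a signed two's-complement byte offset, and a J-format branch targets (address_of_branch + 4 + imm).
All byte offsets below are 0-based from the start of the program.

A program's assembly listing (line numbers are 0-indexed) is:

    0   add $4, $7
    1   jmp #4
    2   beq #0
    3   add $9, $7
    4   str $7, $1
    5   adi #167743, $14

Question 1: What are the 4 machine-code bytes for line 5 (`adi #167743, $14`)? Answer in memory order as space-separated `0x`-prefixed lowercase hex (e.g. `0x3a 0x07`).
0x12 0xe2 0x8f 0x3f

L5: adi op=0x12:8|rd=14:4|imm=167743:20 ⇒ 0x12e28f3f ⇒ big 12 e2 8f 3f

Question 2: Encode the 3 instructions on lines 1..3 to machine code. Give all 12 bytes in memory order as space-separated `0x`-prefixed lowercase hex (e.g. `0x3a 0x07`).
1. jmp fields op=0xb0:8|imm=4:24 → word b0000004h → b0 00 00 04
2. beq fields op=0xcc:8|imm=0:24 → word cc000000h → cc 00 00 00
3. add fields op=0x99:8|rd=7:4|rs=9:4|pad=0:16 → word 99790000h → 99 79 00 00

0xb0 0x00 0x00 0x04 0xcc 0x00 0x00 0x00 0x99 0x79 0x00 0x00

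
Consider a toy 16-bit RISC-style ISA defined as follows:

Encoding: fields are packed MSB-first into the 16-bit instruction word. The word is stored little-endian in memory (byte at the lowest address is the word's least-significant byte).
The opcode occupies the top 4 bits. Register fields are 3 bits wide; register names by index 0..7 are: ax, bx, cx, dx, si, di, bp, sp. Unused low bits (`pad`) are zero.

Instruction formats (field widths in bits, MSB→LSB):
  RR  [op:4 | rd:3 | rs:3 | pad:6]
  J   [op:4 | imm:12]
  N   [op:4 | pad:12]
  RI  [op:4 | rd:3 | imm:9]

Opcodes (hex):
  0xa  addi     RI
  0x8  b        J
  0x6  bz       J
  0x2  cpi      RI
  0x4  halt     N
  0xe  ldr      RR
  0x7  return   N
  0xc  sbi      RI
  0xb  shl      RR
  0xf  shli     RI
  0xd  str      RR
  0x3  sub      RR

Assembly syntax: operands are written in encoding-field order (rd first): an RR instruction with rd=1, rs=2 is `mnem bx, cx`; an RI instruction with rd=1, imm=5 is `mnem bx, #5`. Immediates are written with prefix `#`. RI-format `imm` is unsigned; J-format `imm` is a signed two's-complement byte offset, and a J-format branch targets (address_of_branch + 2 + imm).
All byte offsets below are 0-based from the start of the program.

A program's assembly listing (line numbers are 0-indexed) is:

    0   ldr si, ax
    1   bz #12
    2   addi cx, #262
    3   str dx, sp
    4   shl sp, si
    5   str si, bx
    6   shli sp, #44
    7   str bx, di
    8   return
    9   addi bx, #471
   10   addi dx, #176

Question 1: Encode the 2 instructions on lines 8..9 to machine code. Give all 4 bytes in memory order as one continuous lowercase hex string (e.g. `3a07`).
line 8 (return): pack op=0x7:4|pad=0:12 = 0x7000; little→ 00 70
line 9 (addi): pack op=0xa:4|rd=1:3|imm=471:9 = 0xa3d7; little→ d7 a3

0070d7a3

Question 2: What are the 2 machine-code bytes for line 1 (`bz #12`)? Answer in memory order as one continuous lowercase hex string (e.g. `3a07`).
0c60

L1: bz op=0x6:4|imm=12:12 ⇒ 0x600c ⇒ little 0c 60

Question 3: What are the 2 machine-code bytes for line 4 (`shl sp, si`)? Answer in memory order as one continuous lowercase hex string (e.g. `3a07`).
line 4 (shl): pack op=0xb:4|rd=7:3|rs=4:3|pad=0:6 = 0xbf00; little→ 00 bf

00bf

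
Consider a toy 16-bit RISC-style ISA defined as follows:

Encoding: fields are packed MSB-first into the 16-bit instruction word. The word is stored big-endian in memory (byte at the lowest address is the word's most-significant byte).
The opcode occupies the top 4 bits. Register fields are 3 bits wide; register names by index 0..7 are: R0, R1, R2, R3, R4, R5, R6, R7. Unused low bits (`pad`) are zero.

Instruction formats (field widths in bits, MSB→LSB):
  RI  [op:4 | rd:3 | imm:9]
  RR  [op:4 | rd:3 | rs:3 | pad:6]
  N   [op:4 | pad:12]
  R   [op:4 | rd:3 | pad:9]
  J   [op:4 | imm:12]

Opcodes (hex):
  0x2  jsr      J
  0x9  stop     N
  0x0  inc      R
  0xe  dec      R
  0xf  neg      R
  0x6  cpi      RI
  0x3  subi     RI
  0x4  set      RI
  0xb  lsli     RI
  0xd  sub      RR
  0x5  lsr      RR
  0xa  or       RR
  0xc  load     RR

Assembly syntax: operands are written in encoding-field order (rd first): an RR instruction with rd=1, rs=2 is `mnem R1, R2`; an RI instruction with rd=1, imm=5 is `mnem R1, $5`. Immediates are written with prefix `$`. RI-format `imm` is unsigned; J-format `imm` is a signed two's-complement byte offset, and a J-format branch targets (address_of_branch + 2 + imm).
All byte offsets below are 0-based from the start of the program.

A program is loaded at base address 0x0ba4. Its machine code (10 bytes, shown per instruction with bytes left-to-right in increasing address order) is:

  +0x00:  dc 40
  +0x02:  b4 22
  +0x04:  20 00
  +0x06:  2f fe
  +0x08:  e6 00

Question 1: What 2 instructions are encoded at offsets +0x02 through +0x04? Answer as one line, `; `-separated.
lsli R2, $34; jsr $0

@+02  big-endian(b4 22) = 0xb422
  top 4b → 0xb → lsli [RI]
  [11:9] rd=2 = R2
  [8:0] imm=34 = $34
@+04  big-endian(20 00) = 0x2000
  top 4b → 0x2 → jsr [J]
  [11:0] imm=0 = $0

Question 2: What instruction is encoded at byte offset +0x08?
+0x08: e6 00 ⇒ word 0xe600 (big)
  opcode bits[15:12]=0xe: dec/R
  rd: (w>>9)&0x7=0x3 → R3

dec R3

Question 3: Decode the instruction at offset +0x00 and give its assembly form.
sub R6, R1

off 0x00: read dc 40 as big → 0xdc40
  op=0xdc40>>12=0xd ⇒ sub (RR)
  rd: (w>>9)&0x7=0x6 → R6
  rs: (w>>6)&0x7=0x1 → R1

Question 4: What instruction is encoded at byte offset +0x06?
jsr $-2

+0x06: 2f fe ⇒ word 0x2ffe (big)
  opcode bits[15:12]=0x2: jsr/J
  [11:0] imm=4094 (s12→-2) = $-2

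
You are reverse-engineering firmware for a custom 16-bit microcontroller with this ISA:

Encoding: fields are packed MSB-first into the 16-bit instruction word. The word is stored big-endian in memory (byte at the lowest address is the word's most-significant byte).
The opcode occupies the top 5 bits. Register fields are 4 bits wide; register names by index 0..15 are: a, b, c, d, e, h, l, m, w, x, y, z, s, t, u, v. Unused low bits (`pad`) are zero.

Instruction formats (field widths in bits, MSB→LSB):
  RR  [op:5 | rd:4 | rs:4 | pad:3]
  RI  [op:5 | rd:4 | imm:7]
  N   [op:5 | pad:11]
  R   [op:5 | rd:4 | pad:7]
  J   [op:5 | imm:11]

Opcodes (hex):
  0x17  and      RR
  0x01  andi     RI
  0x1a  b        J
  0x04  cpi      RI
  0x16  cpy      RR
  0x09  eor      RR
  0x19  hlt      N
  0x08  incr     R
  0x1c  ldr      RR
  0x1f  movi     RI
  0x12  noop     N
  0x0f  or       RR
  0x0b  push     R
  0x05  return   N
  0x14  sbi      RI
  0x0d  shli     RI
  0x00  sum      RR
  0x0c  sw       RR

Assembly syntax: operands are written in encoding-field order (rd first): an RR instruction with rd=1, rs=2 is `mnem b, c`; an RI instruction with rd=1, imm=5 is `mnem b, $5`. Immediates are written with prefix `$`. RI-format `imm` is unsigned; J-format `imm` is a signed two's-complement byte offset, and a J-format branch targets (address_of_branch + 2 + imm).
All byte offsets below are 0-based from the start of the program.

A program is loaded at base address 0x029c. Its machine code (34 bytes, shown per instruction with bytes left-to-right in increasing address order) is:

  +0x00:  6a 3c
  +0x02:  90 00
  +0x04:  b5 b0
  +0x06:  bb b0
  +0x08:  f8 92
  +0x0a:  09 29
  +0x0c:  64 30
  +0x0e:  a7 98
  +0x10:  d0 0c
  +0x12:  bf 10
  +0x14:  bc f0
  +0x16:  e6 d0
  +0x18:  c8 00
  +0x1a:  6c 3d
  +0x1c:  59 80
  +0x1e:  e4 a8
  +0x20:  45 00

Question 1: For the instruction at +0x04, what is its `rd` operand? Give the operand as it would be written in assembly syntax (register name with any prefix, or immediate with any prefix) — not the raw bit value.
z

off 0x04: read b5 b0 as big → 0xb5b0
  top 5b → 0x16 → cpy [RR]
  [10:7] rd=11 = z
  [6:3] rs=6 = l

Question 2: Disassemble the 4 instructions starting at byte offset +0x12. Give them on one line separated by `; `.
and u, c; and x, u; ldr t, y; hlt

+0x12: bf 10 ⇒ word 0xbf10 (big)
  top 5b → 0x17 → and [RR]
  rd: (w>>7)&0xf=0xe → u
  rs: (w>>3)&0xf=0x2 → c
+0x14: bc f0 ⇒ word 0xbcf0 (big)
  top 5b → 0x17 → and [RR]
  rd: (w>>7)&0xf=0x9 → x
  rs: (w>>3)&0xf=0xe → u
+0x16: e6 d0 ⇒ word 0xe6d0 (big)
  top 5b → 0x1c → ldr [RR]
  rd: (w>>7)&0xf=0xd → t
  rs: (w>>3)&0xf=0xa → y
+0x18: c8 00 ⇒ word 0xc800 (big)
  top 5b → 0x19 → hlt [N]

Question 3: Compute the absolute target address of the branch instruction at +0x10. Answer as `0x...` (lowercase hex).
0x02ba

@+10  big-endian(d0 0c) = 0xd00c
  top 5b → 0x1a → b [J]
  imm: (w>>0)&0x7ff=0xc → $12
  target = base 0x029c + off 0x10 + 2 + imm 12 = 0x02ba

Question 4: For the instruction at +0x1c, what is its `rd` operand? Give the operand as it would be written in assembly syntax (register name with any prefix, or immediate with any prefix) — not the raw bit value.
@+1c  big-endian(59 80) = 0x5980
  opcode bits[15:11]=0xb: push/R
  rd: (w>>7)&0xf=0x3 → d

d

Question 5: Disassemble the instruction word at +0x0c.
sw w, l

off 0x0c: read 64 30 as big → 0x6430
  opcode bits[15:11]=0xc: sw/RR
  [10:7] rd=8 = w
  [6:3] rs=6 = l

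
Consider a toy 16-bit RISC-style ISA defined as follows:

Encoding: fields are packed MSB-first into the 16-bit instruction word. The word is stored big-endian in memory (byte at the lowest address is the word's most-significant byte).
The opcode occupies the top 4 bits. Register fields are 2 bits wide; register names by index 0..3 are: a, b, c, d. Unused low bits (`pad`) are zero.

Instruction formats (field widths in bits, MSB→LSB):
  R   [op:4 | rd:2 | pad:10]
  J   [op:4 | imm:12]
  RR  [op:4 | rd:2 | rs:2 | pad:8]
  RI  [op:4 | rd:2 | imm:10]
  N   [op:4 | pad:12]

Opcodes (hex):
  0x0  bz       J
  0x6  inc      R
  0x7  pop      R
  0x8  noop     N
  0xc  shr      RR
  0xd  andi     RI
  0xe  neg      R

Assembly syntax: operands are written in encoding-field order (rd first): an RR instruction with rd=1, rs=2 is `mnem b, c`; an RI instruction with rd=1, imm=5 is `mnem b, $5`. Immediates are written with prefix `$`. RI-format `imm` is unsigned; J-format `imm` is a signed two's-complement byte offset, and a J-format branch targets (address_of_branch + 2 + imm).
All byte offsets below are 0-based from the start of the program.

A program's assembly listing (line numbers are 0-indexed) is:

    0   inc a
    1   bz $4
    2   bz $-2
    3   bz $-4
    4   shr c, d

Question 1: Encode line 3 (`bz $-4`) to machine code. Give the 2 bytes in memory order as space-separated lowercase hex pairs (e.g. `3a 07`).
L3: bz op=0x0:4|imm=-4:12 ⇒ 0x0ffc ⇒ big 0f fc

0f fc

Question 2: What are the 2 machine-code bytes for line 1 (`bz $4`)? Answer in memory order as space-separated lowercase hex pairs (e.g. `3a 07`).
L1: bz op=0x0:4|imm=4:12 ⇒ 0x0004 ⇒ big 00 04

00 04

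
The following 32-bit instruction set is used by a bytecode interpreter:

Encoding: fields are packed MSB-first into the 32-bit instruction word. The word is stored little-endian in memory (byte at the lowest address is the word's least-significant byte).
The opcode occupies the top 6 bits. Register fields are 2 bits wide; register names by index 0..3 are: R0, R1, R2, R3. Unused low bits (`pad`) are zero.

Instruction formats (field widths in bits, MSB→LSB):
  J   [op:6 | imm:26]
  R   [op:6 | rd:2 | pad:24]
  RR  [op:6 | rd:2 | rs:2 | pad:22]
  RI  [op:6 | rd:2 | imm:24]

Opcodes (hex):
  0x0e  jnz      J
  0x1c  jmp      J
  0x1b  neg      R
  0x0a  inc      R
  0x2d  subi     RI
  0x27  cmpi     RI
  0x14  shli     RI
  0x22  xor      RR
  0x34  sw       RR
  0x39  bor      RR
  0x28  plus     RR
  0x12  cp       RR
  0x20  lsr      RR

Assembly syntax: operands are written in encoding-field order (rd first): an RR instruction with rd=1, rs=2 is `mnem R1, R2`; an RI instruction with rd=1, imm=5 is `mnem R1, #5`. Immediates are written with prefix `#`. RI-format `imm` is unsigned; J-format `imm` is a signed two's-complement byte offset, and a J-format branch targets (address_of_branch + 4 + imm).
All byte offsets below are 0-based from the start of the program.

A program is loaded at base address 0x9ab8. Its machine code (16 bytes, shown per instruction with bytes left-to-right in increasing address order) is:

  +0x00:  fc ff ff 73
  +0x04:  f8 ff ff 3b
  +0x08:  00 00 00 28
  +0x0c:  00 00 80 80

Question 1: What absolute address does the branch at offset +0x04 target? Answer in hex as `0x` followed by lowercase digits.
0x9ab8

@+04  little-endian(f8 ff ff 3b) = 0x3bfffff8
  top 6b → 0xe → jnz [J]
  [25:0] imm=67108856 (s26→-8) = #-8
  target = base 0x9ab8 + off 0x04 + 4 + imm -8 = 0x9ab8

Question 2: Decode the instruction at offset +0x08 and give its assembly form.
inc R0

+0x08: 00 00 00 28 ⇒ word 0x28000000 (little)
  op=0x28000000>>26=0xa ⇒ inc (R)
  rd@[25:24]=0x0 ⇒ R0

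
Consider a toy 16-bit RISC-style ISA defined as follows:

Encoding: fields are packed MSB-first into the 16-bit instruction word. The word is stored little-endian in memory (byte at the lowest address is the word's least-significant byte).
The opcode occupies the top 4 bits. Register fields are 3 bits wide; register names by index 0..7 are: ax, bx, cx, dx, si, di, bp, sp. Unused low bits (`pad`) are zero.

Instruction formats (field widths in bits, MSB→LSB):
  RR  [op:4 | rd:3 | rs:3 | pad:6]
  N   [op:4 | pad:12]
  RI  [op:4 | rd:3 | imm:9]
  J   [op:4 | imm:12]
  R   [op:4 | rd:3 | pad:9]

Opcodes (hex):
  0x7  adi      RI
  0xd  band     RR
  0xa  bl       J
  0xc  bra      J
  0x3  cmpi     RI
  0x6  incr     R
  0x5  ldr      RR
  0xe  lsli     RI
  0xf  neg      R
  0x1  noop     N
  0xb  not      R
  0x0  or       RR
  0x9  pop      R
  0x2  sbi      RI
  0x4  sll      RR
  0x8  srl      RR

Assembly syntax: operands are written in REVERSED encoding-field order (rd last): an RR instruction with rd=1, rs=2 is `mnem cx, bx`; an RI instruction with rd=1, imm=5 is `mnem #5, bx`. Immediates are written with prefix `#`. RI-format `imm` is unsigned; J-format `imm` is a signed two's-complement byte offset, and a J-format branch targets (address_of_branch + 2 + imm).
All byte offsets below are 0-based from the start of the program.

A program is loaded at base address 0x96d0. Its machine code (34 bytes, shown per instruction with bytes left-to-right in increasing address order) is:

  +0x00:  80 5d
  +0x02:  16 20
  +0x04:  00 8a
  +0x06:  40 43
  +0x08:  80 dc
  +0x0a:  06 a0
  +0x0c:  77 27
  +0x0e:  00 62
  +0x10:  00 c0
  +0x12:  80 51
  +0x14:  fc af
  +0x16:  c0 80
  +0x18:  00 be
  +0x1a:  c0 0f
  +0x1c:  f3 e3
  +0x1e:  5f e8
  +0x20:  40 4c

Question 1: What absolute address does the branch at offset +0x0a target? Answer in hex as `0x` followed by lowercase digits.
0x96e2

[0a] 06 a0 → 0xa006
  op=0xa006>>12=0xa ⇒ bl (J)
  imm: (w>>0)&0xfff=0x6 → #6
  target = base 0x96d0 + off 0x0a + 2 + imm 6 = 0x96e2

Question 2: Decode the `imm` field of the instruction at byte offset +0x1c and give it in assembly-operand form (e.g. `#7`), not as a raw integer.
+0x1c: f3 e3 ⇒ word 0xe3f3 (little)
  op=0xe3f3>>12=0xe ⇒ lsli (RI)
  rd: (w>>9)&0x7=0x1 → bx
  imm: (w>>0)&0x1ff=0x1f3 → #499

#499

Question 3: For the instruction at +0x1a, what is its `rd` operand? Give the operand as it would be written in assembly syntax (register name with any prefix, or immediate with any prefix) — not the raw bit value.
off 0x1a: read c0 0f as little → 0x0fc0
  opcode bits[15:12]=0x0: or/RR
  [11:9] rd=7 = sp
  [8:6] rs=7 = sp

sp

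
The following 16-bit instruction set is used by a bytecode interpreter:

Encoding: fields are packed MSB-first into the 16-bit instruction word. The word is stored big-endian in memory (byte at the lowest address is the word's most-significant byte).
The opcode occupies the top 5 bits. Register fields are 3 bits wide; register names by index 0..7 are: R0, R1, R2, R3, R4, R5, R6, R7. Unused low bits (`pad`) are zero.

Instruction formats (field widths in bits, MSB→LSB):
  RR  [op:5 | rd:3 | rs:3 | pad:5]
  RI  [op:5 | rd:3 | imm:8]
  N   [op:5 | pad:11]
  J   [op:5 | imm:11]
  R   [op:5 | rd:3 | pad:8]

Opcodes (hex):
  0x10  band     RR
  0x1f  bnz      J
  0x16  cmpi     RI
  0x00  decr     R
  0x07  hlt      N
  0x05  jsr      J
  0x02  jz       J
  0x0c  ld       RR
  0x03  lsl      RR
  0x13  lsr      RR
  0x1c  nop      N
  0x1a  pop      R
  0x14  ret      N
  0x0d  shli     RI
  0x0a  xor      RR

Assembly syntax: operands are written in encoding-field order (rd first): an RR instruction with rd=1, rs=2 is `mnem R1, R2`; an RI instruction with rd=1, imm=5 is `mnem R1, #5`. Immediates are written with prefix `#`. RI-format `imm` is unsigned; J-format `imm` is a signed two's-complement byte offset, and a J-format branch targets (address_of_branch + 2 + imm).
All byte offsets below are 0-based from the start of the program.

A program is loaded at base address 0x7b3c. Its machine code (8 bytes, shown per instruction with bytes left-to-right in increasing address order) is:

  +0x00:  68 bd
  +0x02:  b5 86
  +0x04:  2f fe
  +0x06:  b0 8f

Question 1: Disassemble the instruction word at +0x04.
[04] 2f fe → 0x2ffe
  opcode bits[15:11]=0x5: jsr/J
  imm@[10:0]=0x7fe (s11→-2) ⇒ #-2

jsr #-2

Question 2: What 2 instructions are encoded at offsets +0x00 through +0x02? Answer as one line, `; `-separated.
+0x00: 68 bd ⇒ word 0x68bd (big)
  opcode bits[15:11]=0xd: shli/RI
  [10:8] rd=0 = R0
  [7:0] imm=189 = #189
+0x02: b5 86 ⇒ word 0xb586 (big)
  opcode bits[15:11]=0x16: cmpi/RI
  [10:8] rd=5 = R5
  [7:0] imm=134 = #134

shli R0, #189; cmpi R5, #134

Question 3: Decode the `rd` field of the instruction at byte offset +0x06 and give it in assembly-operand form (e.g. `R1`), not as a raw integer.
[06] b0 8f → 0xb08f
  top 5b → 0x16 → cmpi [RI]
  rd: (w>>8)&0x7=0x0 → R0
  imm: (w>>0)&0xff=0x8f → #143

R0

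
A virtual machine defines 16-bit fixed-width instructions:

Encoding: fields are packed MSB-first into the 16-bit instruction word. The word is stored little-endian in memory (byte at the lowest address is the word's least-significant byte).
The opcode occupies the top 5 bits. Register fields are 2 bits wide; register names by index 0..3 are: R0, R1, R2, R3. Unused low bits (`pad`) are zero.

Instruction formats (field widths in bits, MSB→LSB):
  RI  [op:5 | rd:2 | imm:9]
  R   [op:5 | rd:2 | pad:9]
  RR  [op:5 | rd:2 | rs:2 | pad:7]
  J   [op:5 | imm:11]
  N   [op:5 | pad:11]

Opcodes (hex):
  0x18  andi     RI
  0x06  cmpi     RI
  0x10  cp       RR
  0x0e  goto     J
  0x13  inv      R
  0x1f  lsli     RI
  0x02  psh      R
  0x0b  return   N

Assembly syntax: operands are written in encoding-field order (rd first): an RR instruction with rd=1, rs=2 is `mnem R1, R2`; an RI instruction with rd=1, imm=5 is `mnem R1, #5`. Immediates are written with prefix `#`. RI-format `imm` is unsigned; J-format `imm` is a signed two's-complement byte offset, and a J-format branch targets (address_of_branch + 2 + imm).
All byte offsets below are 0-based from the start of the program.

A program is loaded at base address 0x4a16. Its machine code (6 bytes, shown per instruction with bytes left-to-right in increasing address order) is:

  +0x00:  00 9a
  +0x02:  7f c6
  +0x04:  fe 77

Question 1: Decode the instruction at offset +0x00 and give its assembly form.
+0x00: 00 9a ⇒ word 0x9a00 (little)
  opcode bits[15:11]=0x13: inv/R
  rd@[10:9]=0x1 ⇒ R1

inv R1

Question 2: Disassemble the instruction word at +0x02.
off 0x02: read 7f c6 as little → 0xc67f
  op=0xc67f>>11=0x18 ⇒ andi (RI)
  rd: (w>>9)&0x3=0x3 → R3
  imm: (w>>0)&0x1ff=0x7f → #127

andi R3, #127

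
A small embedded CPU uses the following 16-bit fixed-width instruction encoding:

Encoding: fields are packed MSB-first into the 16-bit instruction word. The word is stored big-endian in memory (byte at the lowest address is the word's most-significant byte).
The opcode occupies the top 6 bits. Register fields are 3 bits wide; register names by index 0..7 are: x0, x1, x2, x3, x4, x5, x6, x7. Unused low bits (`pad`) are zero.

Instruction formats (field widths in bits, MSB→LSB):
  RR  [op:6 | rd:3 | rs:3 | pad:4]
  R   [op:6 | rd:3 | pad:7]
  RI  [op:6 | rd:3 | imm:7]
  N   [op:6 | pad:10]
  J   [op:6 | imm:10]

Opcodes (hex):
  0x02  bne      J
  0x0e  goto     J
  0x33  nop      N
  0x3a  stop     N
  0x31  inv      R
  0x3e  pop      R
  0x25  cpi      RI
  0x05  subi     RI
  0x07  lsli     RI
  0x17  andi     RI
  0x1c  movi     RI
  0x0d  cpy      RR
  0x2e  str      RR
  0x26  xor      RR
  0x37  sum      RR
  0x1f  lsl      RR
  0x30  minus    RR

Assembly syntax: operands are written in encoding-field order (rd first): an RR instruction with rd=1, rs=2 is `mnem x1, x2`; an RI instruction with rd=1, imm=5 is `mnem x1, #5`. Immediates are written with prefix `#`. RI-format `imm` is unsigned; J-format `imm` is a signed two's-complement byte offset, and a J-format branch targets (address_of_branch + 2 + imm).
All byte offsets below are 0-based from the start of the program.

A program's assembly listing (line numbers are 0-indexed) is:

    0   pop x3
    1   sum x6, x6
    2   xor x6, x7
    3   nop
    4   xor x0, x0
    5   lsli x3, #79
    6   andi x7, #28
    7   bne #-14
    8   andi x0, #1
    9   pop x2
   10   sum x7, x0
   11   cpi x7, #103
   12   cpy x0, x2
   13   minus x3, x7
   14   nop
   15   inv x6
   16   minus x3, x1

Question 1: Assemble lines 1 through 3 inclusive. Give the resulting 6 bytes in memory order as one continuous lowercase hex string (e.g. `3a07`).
1. sum fields op=0x37:6|rd=6:3|rs=6:3|pad=0:4 → word df60h → df 60
2. xor fields op=0x26:6|rd=6:3|rs=7:3|pad=0:4 → word 9b70h → 9b 70
3. nop fields op=0x33:6|pad=0:10 → word cc00h → cc 00

df609b70cc00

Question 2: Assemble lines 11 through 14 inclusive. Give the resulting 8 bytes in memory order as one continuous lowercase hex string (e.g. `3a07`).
97e73420c1f0cc00

line 11 (cpi): pack op=0x25:6|rd=7:3|imm=103:7 = 0x97e7; big→ 97 e7
line 12 (cpy): pack op=0xd:6|rd=0:3|rs=2:3|pad=0:4 = 0x3420; big→ 34 20
line 13 (minus): pack op=0x30:6|rd=3:3|rs=7:3|pad=0:4 = 0xc1f0; big→ c1 f0
line 14 (nop): pack op=0x33:6|pad=0:10 = 0xcc00; big→ cc 00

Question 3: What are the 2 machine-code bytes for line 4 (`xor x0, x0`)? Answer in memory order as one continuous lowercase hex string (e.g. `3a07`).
line 4 (xor): pack op=0x26:6|rd=0:3|rs=0:3|pad=0:4 = 0x9800; big→ 98 00

9800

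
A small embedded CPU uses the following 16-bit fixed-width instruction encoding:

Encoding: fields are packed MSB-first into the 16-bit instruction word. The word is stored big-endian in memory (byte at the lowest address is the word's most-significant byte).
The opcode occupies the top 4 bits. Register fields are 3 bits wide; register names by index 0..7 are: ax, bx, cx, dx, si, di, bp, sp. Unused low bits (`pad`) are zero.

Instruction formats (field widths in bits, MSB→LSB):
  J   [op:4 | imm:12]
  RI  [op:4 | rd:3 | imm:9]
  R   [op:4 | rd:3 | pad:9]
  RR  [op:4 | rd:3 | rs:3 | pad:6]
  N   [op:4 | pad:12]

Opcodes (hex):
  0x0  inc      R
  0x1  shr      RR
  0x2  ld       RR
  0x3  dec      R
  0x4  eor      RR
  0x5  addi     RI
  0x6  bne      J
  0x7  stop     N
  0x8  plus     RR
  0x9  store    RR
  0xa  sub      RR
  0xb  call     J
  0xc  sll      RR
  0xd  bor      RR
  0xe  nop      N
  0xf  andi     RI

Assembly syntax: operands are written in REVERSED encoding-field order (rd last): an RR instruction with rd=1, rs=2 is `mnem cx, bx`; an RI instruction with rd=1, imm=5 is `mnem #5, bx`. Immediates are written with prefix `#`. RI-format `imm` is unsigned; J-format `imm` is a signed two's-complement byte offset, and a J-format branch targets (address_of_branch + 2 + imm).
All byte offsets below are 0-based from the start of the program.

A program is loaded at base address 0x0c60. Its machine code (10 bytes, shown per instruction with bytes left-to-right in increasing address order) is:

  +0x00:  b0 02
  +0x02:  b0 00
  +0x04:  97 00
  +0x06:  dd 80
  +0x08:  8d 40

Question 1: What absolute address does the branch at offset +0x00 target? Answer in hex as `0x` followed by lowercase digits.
0x0c64

off 0x00: read b0 02 as big → 0xb002
  top 4b → 0xb → call [J]
  imm: (w>>0)&0xfff=0x2 → #2
  target = base 0x0c60 + off 0x00 + 2 + imm 2 = 0x0c64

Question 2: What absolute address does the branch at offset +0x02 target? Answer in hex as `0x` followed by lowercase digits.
0x0c64

+0x02: b0 00 ⇒ word 0xb000 (big)
  op=0xb000>>12=0xb ⇒ call (J)
  imm: (w>>0)&0xfff=0x0 → #0
  target = base 0x0c60 + off 0x02 + 2 + imm 0 = 0x0c64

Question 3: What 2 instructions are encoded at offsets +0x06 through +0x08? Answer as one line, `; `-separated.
off 0x06: read dd 80 as big → 0xdd80
  opcode bits[15:12]=0xd: bor/RR
  rd@[11:9]=0x6 ⇒ bp
  rs@[8:6]=0x6 ⇒ bp
off 0x08: read 8d 40 as big → 0x8d40
  opcode bits[15:12]=0x8: plus/RR
  rd@[11:9]=0x6 ⇒ bp
  rs@[8:6]=0x5 ⇒ di

bor bp, bp; plus di, bp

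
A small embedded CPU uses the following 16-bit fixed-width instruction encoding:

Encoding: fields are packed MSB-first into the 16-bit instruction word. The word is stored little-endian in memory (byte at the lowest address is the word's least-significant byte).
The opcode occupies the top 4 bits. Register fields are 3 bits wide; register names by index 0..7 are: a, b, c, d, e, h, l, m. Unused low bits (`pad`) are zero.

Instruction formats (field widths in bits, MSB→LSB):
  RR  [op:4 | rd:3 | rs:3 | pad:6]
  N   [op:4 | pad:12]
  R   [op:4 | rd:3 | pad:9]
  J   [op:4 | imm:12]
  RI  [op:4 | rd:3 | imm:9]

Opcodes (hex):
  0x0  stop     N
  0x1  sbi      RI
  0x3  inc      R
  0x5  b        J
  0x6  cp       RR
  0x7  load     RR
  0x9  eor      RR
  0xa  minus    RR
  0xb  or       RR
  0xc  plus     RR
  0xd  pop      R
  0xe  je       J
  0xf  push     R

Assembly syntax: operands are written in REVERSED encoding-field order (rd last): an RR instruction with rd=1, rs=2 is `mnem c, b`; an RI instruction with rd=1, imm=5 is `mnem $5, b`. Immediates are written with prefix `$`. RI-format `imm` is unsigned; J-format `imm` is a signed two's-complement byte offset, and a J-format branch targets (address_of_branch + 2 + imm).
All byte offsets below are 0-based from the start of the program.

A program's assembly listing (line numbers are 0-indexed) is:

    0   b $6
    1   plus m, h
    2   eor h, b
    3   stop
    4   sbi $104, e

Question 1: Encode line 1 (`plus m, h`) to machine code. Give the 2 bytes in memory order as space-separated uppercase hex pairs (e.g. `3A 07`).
1. plus fields op=0xc:4|rd=5:3|rs=7:3|pad=0:6 → word cbc0h → c0 cb

C0 CB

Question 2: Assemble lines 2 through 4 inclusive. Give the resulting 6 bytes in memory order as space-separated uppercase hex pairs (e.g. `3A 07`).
2. eor fields op=0x9:4|rd=1:3|rs=5:3|pad=0:6 → word 9340h → 40 93
3. stop fields op=0x0:4|pad=0:12 → word 0000h → 00 00
4. sbi fields op=0x1:4|rd=4:3|imm=104:9 → word 1868h → 68 18

40 93 00 00 68 18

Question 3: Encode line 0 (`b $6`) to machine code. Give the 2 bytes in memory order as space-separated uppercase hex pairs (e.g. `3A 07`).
L0: b op=0x5:4|imm=6:12 ⇒ 0x5006 ⇒ little 06 50

06 50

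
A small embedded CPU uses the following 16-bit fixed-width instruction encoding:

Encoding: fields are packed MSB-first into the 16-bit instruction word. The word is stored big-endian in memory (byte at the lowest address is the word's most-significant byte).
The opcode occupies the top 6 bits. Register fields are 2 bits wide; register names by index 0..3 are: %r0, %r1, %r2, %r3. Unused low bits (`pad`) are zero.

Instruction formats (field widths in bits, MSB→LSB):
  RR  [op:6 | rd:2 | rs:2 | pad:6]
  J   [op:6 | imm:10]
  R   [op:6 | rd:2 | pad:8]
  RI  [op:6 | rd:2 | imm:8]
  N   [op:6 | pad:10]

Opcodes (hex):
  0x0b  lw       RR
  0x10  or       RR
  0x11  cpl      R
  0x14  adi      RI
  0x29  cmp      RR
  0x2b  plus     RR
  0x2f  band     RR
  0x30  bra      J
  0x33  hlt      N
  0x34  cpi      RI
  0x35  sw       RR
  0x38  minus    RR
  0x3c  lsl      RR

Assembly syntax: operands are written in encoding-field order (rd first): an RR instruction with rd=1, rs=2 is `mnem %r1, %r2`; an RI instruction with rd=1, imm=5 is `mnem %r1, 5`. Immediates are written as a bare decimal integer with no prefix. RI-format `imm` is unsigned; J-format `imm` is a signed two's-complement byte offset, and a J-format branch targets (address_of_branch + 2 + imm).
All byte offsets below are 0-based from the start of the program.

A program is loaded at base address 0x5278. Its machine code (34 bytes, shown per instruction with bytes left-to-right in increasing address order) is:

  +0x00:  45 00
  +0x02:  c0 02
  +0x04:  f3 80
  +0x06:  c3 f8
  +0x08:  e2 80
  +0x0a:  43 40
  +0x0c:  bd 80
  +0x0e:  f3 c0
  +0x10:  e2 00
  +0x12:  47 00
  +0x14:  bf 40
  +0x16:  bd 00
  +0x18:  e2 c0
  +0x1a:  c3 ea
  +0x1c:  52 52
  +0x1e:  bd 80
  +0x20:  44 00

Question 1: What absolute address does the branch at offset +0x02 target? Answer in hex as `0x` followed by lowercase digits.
0x527e

[02] c0 02 → 0xc002
  op=0xc002>>10=0x30 ⇒ bra (J)
  [9:0] imm=2 = 2
  target = base 0x5278 + off 0x02 + 2 + imm 2 = 0x527e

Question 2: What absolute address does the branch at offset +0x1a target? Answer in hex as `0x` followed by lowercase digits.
+0x1a: c3 ea ⇒ word 0xc3ea (big)
  top 6b → 0x30 → bra [J]
  [9:0] imm=1002 (s10→-22) = -22
  target = base 0x5278 + off 0x1a + 2 + imm -22 = 0x527e

0x527e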